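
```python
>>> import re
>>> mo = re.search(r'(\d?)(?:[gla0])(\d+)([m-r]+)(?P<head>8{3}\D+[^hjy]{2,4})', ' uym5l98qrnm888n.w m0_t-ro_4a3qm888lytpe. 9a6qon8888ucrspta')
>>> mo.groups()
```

('5', '98', 'qrnm', '888n.w m0_t-')

The match spans [4:24] → '5l98qrnm888n.w m0_t-'.
Captured: group 1 = '5', group 2 = '98', group 3 = 'qrnm', group 4 = '888n.w m0_t-'.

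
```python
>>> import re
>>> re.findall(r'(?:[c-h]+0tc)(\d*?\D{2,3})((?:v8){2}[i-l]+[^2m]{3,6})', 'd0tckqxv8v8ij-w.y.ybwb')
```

[('kqx', 'v8v8ij-w.y.y')]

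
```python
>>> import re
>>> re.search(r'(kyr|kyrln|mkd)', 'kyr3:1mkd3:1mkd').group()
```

'kyr'

`re.search` tries every starting position until one works.
The match spans [0:3] → 'kyr'.
Captured: group 1 = 'kyr'.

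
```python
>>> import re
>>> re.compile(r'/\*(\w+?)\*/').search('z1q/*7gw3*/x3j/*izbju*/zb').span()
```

The match spans [3:11] → '/*7gw3*/'.

(3, 11)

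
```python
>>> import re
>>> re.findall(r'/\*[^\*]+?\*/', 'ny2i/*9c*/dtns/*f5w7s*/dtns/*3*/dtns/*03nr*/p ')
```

['/*9c*/', '/*f5w7s*/', '/*3*/', '/*03nr*/']

Matches: at [4:10] → '/*9c*/'; at [14:23] → '/*f5w7s*/'; at [27:32] → '/*3*/'; at [36:44] → '/*03nr*/'.
`findall` yields the raw match text (4 of them) because the pattern has no groups.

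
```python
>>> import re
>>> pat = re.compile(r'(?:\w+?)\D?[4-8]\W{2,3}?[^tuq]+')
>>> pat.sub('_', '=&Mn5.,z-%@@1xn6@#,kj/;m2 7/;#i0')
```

This matches one or more of a word character (lazy) (non-capturing group); then optionally a non-digit, then a character in [4-8], then 2 to 3 of a non-word character (lazy); then one or more of any character except [tuq].
Matches: at [2:32] → 'Mn5.,z-%@@1xn6@#,kj/;m2 7/;#i0'.
`sub` substitutes '_' at each match site.

'=&_'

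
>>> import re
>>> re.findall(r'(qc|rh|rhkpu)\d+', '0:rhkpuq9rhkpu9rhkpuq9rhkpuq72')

['rhkpu']

Matches: at [9:15] match 'rhkpu9', group 1 = 'rhkpu'.
With a single group, `findall` returns only what that group captured — 1 item.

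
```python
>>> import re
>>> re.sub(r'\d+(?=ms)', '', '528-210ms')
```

The `(?=…)`/`(?<=…)` assertion just peeks at neighbouring text; it doesn't advance the match position.
Matches: at [4:7] → '210'.
`sub` substitutes '' at each match site.

'528-ms'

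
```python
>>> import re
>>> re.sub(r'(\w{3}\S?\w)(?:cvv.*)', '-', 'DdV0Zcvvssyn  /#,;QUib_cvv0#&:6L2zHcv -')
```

This matches exactly 3 of a word character, then optionally a non-whitespace character, then a word character (captured); then the literal 'cvv', then zero or more of any character (non-capturing group).
`sub` substitutes '-' at each match site.

'-'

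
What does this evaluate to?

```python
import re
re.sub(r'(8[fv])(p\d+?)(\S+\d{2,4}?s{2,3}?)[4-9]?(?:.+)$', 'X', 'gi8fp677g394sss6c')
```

'giX'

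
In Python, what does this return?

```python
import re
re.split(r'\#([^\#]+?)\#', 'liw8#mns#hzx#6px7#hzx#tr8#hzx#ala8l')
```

['liw8', 'mns', 'hzx', '6px7', 'hzx', 'tr8', 'hzx#ala8l']

`re.split` interleaves the captured-group text with the surrounding fragments.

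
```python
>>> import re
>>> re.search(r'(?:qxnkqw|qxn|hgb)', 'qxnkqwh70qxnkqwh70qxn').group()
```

Alternation tries branches left to right and keeps the first one that lets the overall match succeed at that position.
The match spans [0:6] → 'qxnkqw'.

'qxnkqw'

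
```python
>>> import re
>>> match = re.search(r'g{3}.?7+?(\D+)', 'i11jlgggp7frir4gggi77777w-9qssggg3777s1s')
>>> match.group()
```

'gggp7frir'

Pattern: exactly 3 of a literal 'g', then optionally any character, then one or more of the literal '7' (lazy); then one or more of a non-digit (captured).
Unlike `match`, `search` isn't anchored — it looks for the pattern anywhere in the string.
The match spans [5:14] → 'gggp7frir'.
Captured: group 1 = 'frir'.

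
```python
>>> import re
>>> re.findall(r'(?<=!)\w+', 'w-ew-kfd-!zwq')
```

Lookahead/lookbehind check context without consuming it, so the matched span excludes the asserted characters.
Walking the string: at [10:13] → 'zwq'.
With no groups in the pattern, `findall` gives back each whole match — 1 here.

['zwq']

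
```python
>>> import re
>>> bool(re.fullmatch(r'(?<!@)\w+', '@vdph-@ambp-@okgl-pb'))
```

For `fullmatch`, every character of the input must be accounted for by the pattern.
Here there's no way to consume every character, so the call returns None, and `bool(None)` is False.

False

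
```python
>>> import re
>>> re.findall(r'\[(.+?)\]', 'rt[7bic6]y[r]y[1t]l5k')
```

['7bic6', 'r', '1t']

With the lazy modifier that quantifier settles for the fewest repetitions that let the rest of the pattern succeed (the atoms after it are unaffected and can still be greedy).
Scanning left to right: at [2:9] match '[7bic6]', group 1 = '7bic6'; at [10:13] match '[r]', group 1 = 'r'; at [14:18] match '[1t]', group 1 = '1t'.
Because there's exactly one group, `findall` drops the full match and keeps group 1 from each hit.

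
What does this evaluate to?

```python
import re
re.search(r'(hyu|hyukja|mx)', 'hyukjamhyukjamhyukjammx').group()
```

Alternation tries branches left to right and keeps the first one that lets the overall match succeed at that position.
The match spans [0:3] → 'hyu'.

'hyu'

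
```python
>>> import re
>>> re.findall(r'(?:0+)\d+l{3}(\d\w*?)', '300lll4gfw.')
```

['4']

This matches one or more of a literal '0' (non-capturing group); then one or more of a digit, then exactly 3 of the literal 'l'; then a digit, then zero or more of a word character (lazy) (captured).
The `?` after the quantifier makes it lazy — it takes as little as possible before letting the rest of the pattern try.
Matches: at [1:7] match '00lll4', group 1 = '4'.
`findall` collects group 1 from the one match (1 total).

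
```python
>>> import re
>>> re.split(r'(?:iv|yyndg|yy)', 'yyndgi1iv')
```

Alternation tries branches left to right and keeps the first one that lets the overall match succeed at that position.
`split` removes every match and returns the 3 fragments in between.

['', 'i1', '']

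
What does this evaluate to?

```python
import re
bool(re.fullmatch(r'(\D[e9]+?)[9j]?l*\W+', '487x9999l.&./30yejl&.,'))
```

False

This matches a non-digit, then one or more of one of [e9] (lazy) (captured); then optionally one of [9j], then zero or more of a literal 'l'; then one or more of a non-word character.
`re.fullmatch` is like wrapping the pattern in `^…$` (in single-line mode).
Here there's no way to consume every character, so the call returns None, and `bool(None)` is False.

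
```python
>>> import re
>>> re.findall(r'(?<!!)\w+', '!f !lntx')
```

['ntx']

The negative lookaround is zero-width — it rules out positions where the adjacent text would match, without consuming anything.
With no groups in the pattern, `findall` gives back each whole match — 1 here.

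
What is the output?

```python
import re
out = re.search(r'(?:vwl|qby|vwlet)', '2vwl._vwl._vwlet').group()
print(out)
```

Unlike `match`, `search` isn't anchored — it looks for the pattern anywhere in the string.
The match spans [1:4] → 'vwl'.

vwl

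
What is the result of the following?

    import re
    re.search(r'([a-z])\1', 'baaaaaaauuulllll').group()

`\1` is not a pattern — it's the concrete string captured by group 1, re-applied verbatim.
The match spans [1:3] → 'aa'.

'aa'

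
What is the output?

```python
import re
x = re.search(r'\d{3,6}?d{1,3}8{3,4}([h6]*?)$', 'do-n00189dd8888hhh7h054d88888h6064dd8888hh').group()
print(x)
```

This matches 3 to 6 of a digit (lazy), then 1 to 3 of a literal 'd', then 3 to 4 of a literal '8'; then zero or more of one of [h6] (lazy) (captured); then anchored at the end.
The match spans [30:42] → '6064dd8888hh'.

6064dd8888hh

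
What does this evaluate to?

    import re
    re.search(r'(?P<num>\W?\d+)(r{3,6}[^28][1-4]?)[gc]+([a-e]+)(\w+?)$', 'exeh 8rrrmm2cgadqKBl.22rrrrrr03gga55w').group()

'.22rrrrrr03gga55w'

Pattern: optionally a non-word character, then one or more of a digit (captured as 'num'); then 3 to 6 of a literal 'r', then any character except [28], then optionally a character in [1-4] (captured); then one or more of one of [gc]; then one or more of a character in [a-e] (captured); then one or more of a word character (lazy) (captured); then anchored at the end.
The match spans [20:37] → '.22rrrrrr03gga55w'.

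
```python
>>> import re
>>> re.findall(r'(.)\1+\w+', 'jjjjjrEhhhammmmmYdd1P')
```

['j']

The backreference `\1` re-matches whatever the first group consumed, character for character.
Scanning left to right: at [0:21] match 'jjjjjrEhhhammmmmYdd1P', group 1 = 'j'.
With a single group, `findall` returns only what that group captured — 1 item.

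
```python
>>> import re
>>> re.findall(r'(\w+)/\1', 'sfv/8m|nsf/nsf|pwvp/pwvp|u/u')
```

['nsf', 'pwvp', 'u']

After group 1 captures some text, `\1` only succeeds where that same text appears again.
Matches: at [7:14] match 'nsf/nsf', group 1 = 'nsf'; at [15:24] match 'pwvp/pwvp', group 1 = 'pwvp'; at [25:28] match 'u/u', group 1 = 'u'.
`findall` collects group 1 from each match (3 total).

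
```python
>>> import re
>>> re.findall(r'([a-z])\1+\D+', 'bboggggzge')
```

A backreference is literal: `\1` must see the identical characters the first group matched.
One capturing group, so `findall` returns just the captured substring from the one match — 1 in all.

['b']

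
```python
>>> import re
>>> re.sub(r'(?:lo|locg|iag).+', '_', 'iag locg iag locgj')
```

Matches: at [0:18] → 'iag locg iag locgj'.
Each match is replaced by '_'.

'_'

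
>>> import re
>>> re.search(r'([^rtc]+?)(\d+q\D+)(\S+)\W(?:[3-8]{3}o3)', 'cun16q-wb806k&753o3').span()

(1, 19)

This matches one or more of any character except [rtc] (lazy) (captured); then one or more of a digit, then the literal 'q', then one or more of a non-digit (captured); then one or more of a non-whitespace character (captured); then a non-word character; then exactly 3 of a character in [3-8], then the literal 'o3' (non-capturing group).
The match spans [1:19] → 'un16q-wb806k&753o3'.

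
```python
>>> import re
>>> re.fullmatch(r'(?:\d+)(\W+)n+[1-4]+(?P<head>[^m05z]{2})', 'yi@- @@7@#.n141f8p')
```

None

The pattern matches one or more of a digit (non-capturing group); then one or more of a non-word character (captured); then one or more of a literal 'n', then one or more of a character in [1-4]; then exactly 2 of any character except [m05z] (captured as 'head').
`fullmatch` succeeds only if the pattern covers the string from start to end.
Here the pattern can't cover the whole string, so the call returns None.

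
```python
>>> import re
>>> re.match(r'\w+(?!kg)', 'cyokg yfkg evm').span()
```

(0, 5)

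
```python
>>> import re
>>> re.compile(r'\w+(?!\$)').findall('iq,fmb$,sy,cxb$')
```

['iq', 'fm', 'sy', 'cx']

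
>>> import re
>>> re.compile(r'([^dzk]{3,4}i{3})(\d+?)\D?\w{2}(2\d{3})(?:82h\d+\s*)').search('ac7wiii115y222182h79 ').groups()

This matches 3 to 4 of any character except [dzk], then exactly 3 of a literal 'i' (captured); then one or more of a digit (lazy) (captured); then optionally a non-digit; then exactly 2 of a word character; then a literal '2', then exactly 3 of a digit (captured); then the literal '82h', then one or more of a digit, then zero or more of whitespace (non-capturing group).
`search` walks the string left to right and returns the first match it finds.
The match spans [0:21] → 'ac7wiii115y222182h79 '.
Captured: group 1 = 'ac7wiii', group 2 = '11', group 3 = '2221'.

('ac7wiii', '11', '2221')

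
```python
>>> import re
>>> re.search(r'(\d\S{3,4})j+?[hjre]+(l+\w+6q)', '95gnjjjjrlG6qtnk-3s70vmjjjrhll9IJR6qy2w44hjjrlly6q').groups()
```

('95gnj', 'lG6q')

Pattern: a digit, then 3 to 4 of a non-whitespace character (captured); then one or more of a literal 'j' (lazy); then one or more of one of [hjre]; then one or more of a literal 'l', then one or more of a word character, then the literal '6q' (captured).
Unlike `match`, `search` isn't anchored — it looks for the pattern anywhere in the string.
The match spans [0:13] → '95gnjjjjrlG6q'.
Captured: group 1 = '95gnj', group 2 = 'lG6q'.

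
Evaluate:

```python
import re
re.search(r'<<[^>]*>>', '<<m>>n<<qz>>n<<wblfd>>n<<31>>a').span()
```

`re.search` scans for the first position where the pattern succeeds.
The match spans [0:5] → '<<m>>'.

(0, 5)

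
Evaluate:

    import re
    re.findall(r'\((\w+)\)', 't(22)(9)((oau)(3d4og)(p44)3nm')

`findall` collects group 1 from each match (5 total).

['22', '9', 'oau', '3d4og', 'p44']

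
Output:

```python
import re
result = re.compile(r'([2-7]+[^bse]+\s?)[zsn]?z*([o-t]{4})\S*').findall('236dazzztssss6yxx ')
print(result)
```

The pattern matches one or more of a character in [2-7], then one or more of any character except [bse], then optionally whitespace (captured); then optionally one of [zsn], then zero or more of the literal 'z'; then exactly 4 of a character in [o-t] (captured); then zero or more of a non-whitespace character.
Matches: at [0:17] match '236dazzztssss6yxx', groups = ('236dazzzt', 'ssss').
`findall` packs the 2 group values into a tuple for every match.

[('236dazzzt', 'ssss')]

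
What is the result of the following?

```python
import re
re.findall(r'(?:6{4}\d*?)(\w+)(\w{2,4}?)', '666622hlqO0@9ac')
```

[('22hlq', 'O0')]

Pattern: exactly 4 of a literal '6', then zero or more of a digit (lazy) (non-capturing group); then one or more of a word character (captured); then 2 to 4 of a word character (lazy) (captured).
Walking the string: at [0:11] match '666622hlqO0', groups = ('22hlq', 'O0').
Multiple groups make `findall` return tuples — one 2-tuple for the one match.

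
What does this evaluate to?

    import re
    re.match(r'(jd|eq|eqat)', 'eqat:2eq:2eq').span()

(0, 2)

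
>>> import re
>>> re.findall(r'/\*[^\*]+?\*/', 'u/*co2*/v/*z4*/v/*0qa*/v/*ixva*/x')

['/*co2*/', '/*z4*/', '/*0qa*/', '/*ixva*/']

With no groups in the pattern, `findall` gives back each whole match — 4 here.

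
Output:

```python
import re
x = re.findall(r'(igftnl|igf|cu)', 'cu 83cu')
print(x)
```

['cu', 'cu']

Matches: at [0:2] match 'cu', group 1 = 'cu'; at [5:7] match 'cu', group 1 = 'cu'.
Because there's exactly one group, `findall` drops the full match and keeps group 1 from each hit.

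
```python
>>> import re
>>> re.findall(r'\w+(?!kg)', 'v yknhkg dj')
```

Because the assertion is negative and zero-width, positions next to the forbidden text are skipped.
With no groups in the pattern, `findall` gives back each whole match — 3 here.

['v', 'yknhkg', 'dj']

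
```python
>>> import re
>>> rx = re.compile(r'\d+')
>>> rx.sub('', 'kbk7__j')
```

'kbk__j'

This matches one or more of a digit.
Matches: at [3:4] → '7'.
`sub` substitutes '' at each match site.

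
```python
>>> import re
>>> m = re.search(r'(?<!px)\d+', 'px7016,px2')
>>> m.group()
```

The negative lookahead/lookbehind blocks any match where the forbidden context is present.
`re.search` scans for the first position where the pattern succeeds.
The match spans [3:6] → '016'.

'016'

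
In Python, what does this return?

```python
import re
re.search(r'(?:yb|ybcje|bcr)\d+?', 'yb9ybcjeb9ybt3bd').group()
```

Unlike `match`, `search` isn't anchored — it looks for the pattern anywhere in the string.
The match spans [0:3] → 'yb9'.

'yb9'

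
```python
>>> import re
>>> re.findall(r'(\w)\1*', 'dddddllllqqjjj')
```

['d', 'l', 'q', 'j']

A backreference is literal: `\1` must see the identical characters the first group matched.
One capturing group, so `findall` returns just the captured substring from each match — 4 in all.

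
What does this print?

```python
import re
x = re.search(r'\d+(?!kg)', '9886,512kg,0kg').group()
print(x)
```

9886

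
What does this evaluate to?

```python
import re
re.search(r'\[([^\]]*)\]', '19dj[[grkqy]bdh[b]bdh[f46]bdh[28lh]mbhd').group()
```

`re.search` tries every starting position until one works.
The match spans [4:12] → '[[grkqy]'.
Captured: group 1 = '[grkqy'.

'[[grkqy]'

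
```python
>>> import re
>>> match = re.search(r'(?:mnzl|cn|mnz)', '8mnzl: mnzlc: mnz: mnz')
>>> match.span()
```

Alternation isn't longest-match — the leftmost alternative that fits at this position is chosen.
The match spans [1:5] → 'mnzl'.

(1, 5)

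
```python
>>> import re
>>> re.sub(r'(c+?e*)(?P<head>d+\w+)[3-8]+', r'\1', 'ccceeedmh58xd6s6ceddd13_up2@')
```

Pattern: one or more of a literal 'c' (lazy), then zero or more of a literal 'e' (captured); then one or more of a literal 'd', then one or more of a word character (captured as 'head'); then one or more of a character in [3-8].
Each match is replaced using the text its own group 1 captured.

'ccceee_up2@'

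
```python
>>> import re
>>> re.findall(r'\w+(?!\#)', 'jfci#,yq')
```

['jfc', 'yq']

The negative lookaround is zero-width — it rules out positions where the adjacent text would match, without consuming anything.
Scanning left to right: at [0:3] → 'jfc'; at [6:8] → 'yq'.
No capturing groups, so `findall` returns the 2 full match strings.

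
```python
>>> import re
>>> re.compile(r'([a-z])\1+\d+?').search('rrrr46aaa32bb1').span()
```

(0, 5)

`\1` has to match the exact text group 1 already captured.
Unlike `match`, `search` isn't anchored — it looks for the pattern anywhere in the string.
The match spans [0:5] → 'rrrr4'.
Captured: group 1 = 'r'.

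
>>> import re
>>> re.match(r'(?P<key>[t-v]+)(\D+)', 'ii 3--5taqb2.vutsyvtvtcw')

None

This matches one or more of a character in [t-v] (captured as 'key'); then one or more of a non-digit (captured).
With `match`, the pattern is implicitly anchored at the beginning.
Here position 0 doesn't satisfy it, so the call returns None.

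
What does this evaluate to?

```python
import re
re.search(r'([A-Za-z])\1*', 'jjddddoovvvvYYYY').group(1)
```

'j'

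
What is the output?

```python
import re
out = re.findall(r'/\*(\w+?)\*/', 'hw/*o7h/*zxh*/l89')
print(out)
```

`findall` collects group 1 from the one match (1 total).

['zxh']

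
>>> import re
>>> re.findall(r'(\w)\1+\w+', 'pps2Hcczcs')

`\1` has to match the exact text group 1 already captured.
With a single group, `findall` returns only what that group captured — 1 item.

['p']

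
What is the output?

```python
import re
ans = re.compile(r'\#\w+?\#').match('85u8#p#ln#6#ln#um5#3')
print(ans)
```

`re.match` only tries the pattern at the start of the string.
Here the string doesn't start with a match, so the call returns None.

None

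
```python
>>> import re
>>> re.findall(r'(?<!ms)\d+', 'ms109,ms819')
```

['09', '19']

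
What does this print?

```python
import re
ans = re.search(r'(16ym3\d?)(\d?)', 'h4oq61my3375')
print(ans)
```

None

This matches the literal '16', then the literal 'ym3', then optionally a digit (captured); then optionally a digit (captured).
Unlike `match`, `search` isn't anchored — it looks for the pattern anywhere in the string.
Here nothing in the string fits, so the call returns None.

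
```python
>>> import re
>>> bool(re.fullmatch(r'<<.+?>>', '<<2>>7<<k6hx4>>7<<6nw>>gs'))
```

False

For `fullmatch`, every character of the input must be accounted for by the pattern.
Here there's no way to consume every character, so the call returns None, and `bool(None)` is False.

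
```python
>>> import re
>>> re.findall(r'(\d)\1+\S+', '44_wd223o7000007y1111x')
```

A backreference is literal: `\1` must see the identical characters the first group matched.
Walking the string: at [0:22] match '44_wd223o7000007y1111x', group 1 = '4'.
With a single group, `findall` returns only what that group captured — 1 item.

['4']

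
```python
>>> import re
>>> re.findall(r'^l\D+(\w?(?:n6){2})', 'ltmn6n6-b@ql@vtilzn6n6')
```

['n6n6']

The pattern matches anchored at the start of the string; then a literal 'l', then one or more of a non-digit; then optionally a word character, then the literal 'n6' repeated 2 times (captured).
Scanning left to right: at [0:7] match 'ltmn6n6', group 1 = 'n6n6'.
With a single group, `findall` returns only what that group captured — 1 item.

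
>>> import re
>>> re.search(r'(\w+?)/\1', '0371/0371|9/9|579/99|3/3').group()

'0371/0371'

`\1` has to match the exact text group 1 already captured.
The match spans [0:9] → '0371/0371'.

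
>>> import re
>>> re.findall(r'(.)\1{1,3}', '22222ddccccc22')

['2', 'd', 'c', '2']

`\1` has to match the exact text group 1 already captured.
`findall` collects group 1 from each match (4 total).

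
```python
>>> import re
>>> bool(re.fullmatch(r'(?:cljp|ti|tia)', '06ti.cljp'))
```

False

`re.fullmatch` is like wrapping the pattern in `^…$` (in single-line mode).
Here the string isn't matched end-to-end, so the call returns None, and `bool(None)` is False.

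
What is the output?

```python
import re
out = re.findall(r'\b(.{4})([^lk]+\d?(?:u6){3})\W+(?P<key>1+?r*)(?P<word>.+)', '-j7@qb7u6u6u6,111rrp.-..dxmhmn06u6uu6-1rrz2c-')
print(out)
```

[('j7@q', 'b7u6u6u6', '1', '11rrp.-..dxmhmn06u6uu6-1rrz2c-')]

Pattern: a word boundary (`\b`, zero-width); then exactly 4 of any character (captured); then one or more of any character except [lk], then optionally a digit, then the literal 'u6' repeated 3 times (captured); then one or more of a non-word character; then one or more of a literal '1' (lazy), then zero or more of the literal 'r' (captured as 'key'); then one or more of any character (captured as 'word').
Walking the string: at [1:45] match 'j7@qb7u6u6u6,111rrp.-..dxmhmn06u6uu6-1rrz2c-', groups = ('j7@q', 'b7u6u6u6', '1', '11rrp.-..dxmhmn06u6uu6-1rrz2c-').
`findall` packs the 4 group values into a tuple for every match.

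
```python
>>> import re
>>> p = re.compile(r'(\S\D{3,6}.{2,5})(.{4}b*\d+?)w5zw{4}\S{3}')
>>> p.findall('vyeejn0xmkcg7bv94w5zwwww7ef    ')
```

[('vyeejn0xmkc', 'g7bv94')]

This matches a non-whitespace character, then 3 to 6 of a non-digit, then 2 to 5 of any character (captured); then exactly 4 of any character, then zero or more of the literal 'b', then one or more of a digit (lazy) (captured); then the literal 'w5z', then exactly 4 of a literal 'w', then exactly 3 of a non-whitespace character.
Walking the string: at [0:27] match 'vyeejn0xmkcg7bv94w5zwwww7ef', groups = ('vyeejn0xmkc', 'g7bv94').
With 2 capturing groups, `findall` returns a 2-tuple per match.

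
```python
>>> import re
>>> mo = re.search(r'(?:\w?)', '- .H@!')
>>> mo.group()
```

This matches optionally a word character (non-capturing group).
`search` walks the string left to right and returns the first match it finds.
The match spans [0:0] → ''.

''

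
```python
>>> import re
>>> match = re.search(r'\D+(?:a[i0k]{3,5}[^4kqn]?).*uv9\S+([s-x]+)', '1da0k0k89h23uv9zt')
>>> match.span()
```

(1, 17)

Pattern: one or more of a non-digit; then a literal 'a', then 3 to 5 of one of [i0k], then optionally any character except [4kqn] (non-capturing group); then zero or more of any character, then the literal 'uv9', then one or more of a non-whitespace character; then one or more of a character in [s-x] (captured).
`re.search` tries every starting position until one works.
The match spans [1:17] → 'da0k0k89h23uv9zt'.
Captured: group 1 = 't'.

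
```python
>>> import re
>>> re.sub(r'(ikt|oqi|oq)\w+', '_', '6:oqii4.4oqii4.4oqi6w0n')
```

Matches: at [2:7] → 'oqii4'; at [9:14] → 'oqii4'; at [16:23] → 'oqi6w0n'.
`sub` substitutes '_' at each match site.

'6:_.4_.4_'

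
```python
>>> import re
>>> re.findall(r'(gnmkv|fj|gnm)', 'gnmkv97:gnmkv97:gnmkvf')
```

['gnmkv', 'gnmkv', 'gnmkv']

Alternation isn't longest-match — the leftmost alternative that fits at this position is chosen.
Matches: at [0:5] match 'gnmkv', group 1 = 'gnmkv'; at [8:13] match 'gnmkv', group 1 = 'gnmkv'; at [16:21] match 'gnmkv', group 1 = 'gnmkv'.
`findall` collects group 1 from each match (3 total).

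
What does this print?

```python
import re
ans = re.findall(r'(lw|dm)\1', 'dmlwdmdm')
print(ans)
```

['dm']

`\1` has to match the exact text group 1 already captured.
Scanning left to right: at [4:8] match 'dmdm', group 1 = 'dm'.
Because there's exactly one group, `findall` drops the full match and keeps group 1 from the one hit.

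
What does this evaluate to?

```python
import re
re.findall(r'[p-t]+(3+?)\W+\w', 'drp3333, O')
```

['3333']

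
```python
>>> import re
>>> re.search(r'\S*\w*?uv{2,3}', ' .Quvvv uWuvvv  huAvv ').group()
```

'.Quvvv'

The match spans [1:7] → '.Quvvv'.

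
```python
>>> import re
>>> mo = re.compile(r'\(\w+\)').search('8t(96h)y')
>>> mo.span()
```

(2, 7)

The match spans [2:7] → '(96h)'.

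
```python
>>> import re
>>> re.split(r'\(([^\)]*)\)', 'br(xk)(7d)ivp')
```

['br', 'xk', '', '7d', 'ivp']

Matches to split on: at [2:6] → '(xk)'; at [6:10] → '(7d)'.
The group in the pattern means `split` returns the separators' captures alongside the pieces.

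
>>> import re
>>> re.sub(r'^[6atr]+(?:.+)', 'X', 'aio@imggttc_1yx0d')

The pattern matches anchored at the start of the string; then one or more of one of [6atr]; then one or more of any character (non-capturing group).
Matches: at [0:17] → 'aio@imggttc_1yx0d'.
Every occurrence is swapped for 'X'.

'X'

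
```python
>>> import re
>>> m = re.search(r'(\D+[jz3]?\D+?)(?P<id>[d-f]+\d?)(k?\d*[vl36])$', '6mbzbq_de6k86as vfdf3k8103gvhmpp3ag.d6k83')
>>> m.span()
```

(26, 41)

The match spans [26:41] → 'gvhmpp3ag.d6k83'.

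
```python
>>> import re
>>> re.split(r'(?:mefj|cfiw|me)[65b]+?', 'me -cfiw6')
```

['me -', '']

`split` removes every match and returns the 2 fragments in between.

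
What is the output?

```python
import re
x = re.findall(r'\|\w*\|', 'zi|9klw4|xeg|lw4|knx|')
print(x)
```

['|9klw4|', '|lw4|']

Since nothing is captured, `findall` lists the 2 matched substrings directly.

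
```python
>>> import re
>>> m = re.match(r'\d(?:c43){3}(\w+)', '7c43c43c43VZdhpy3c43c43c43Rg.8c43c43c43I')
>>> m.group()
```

'7c43c43c43VZdhpy3c43c43c43Rg'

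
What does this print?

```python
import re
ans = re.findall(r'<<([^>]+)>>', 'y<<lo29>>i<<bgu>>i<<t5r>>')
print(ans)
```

['lo29', 'bgu', 't5r']

Matches: at [1:9] match '<<lo29>>', group 1 = 'lo29'; at [10:17] match '<<bgu>>', group 1 = 'bgu'; at [18:25] match '<<t5r>>', group 1 = 't5r'.
Because there's exactly one group, `findall` drops the full match and keeps group 1 from each hit.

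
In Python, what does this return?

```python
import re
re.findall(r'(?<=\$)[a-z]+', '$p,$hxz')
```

The `(?=…)`/`(?<=…)` assertion just peeks at neighbouring text; it doesn't advance the match position.
Walking the string: at [1:2] → 'p'; at [4:7] → 'hxz'.
No capturing groups, so `findall` returns the 2 full match strings.

['p', 'hxz']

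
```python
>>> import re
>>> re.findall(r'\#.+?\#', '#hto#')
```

['#hto#']

Matches: at [0:5] → '#hto#'.
No capturing groups, so `findall` returns the 1 full match string.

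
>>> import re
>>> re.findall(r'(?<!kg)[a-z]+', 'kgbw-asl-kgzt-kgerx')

['kgbw', 'asl', 'kgzt', 'kgerx']

The negative lookahead/lookbehind blocks any match where the forbidden context is present.
Matches: at [0:4] → 'kgbw'; at [5:8] → 'asl'; at [9:13] → 'kgzt'; at [14:19] → 'kgerx'.
With no groups in the pattern, `findall` gives back each whole match — 4 here.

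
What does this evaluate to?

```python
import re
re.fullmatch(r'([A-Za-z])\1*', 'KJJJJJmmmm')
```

None

`\1` has to match the exact text group 1 already captured.
`fullmatch` succeeds only if the pattern covers the string from start to end.
Here the string isn't matched end-to-end, so the call returns None.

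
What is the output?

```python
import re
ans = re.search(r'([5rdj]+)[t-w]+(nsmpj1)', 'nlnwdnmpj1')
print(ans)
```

None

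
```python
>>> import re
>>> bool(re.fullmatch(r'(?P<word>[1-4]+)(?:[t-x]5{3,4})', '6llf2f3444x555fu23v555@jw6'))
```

The pattern matches one or more of a character in [1-4] (captured as 'word'); then a character in [t-x], then 3 to 4 of the literal '5' (non-capturing group).
`fullmatch` succeeds only if the pattern covers the string from start to end.
Here the pattern can't cover the whole string, so the call returns None, and `bool(None)` is False.

False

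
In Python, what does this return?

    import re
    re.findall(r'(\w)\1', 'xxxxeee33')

`\1` has to match the exact text group 1 already captured.
Walking the string: at [0:2] match 'xx', group 1 = 'x'; at [2:4] match 'xx', group 1 = 'x'; at [4:6] match 'ee', group 1 = 'e'; at [7:9] match '33', group 1 = '3'.
Because there's exactly one group, `findall` drops the full match and keeps group 1 from each hit.

['x', 'x', 'e', '3']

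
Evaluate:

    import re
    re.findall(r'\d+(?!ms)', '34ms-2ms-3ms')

['3']

The negative lookahead/lookbehind blocks any match where the forbidden context is present.
With no groups in the pattern, `findall` gives back each whole match — 1 here.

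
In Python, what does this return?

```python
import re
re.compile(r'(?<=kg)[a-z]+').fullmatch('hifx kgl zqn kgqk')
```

`fullmatch` succeeds only if the pattern covers the string from start to end.
Here the pattern can't cover the whole string, so the call returns None.

None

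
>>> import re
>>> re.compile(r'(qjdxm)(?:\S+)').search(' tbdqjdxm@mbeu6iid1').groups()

('qjdxm',)

The match spans [4:19] → 'qjdxm@mbeu6iid1'.
Captured: group 1 = 'qjdxm'.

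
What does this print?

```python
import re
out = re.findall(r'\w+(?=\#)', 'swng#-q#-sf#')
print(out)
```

['swng', 'q', 'sf']

Because the assertion is zero-width, the text it checks is not consumed and won't appear in the result.
No capturing groups, so `findall` returns the 3 full match strings.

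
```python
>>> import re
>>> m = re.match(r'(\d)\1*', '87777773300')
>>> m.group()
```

'8'

`\1` is not a pattern — it's the concrete string captured by group 1, re-applied verbatim.
`re.match` won't scan ahead — the pattern has to work from the very first character.
The match spans [0:1] → '8'.
Captured: group 1 = '8'.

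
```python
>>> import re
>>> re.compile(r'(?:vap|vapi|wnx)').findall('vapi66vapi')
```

The regex engine tests alternatives in the order written; an earlier branch that matches wins even if a later one would match more.
Matches: at [0:3] → 'vap'; at [6:9] → 'vap'.
No capturing groups, so `findall` returns the 2 full match strings.

['vap', 'vap']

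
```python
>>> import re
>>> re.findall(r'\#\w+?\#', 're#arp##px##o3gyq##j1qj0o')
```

['#arp#', '#px#', '#o3gyq#']

Walking the string: at [2:7] → '#arp#'; at [7:11] → '#px#'; at [11:18] → '#o3gyq#'.
Since nothing is captured, `findall` lists the 3 matched substrings directly.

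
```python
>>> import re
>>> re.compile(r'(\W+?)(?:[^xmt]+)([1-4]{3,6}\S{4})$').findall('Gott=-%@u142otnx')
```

[('=', '142otnx')]

A `+?`/`*?`/`{m,n}?` starts at its minimum and grows only as far as needed for what follows to match.
`findall` packs the 2 group values into a tuple for every match.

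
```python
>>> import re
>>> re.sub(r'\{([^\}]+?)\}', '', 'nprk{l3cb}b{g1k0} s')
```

'nprkb s'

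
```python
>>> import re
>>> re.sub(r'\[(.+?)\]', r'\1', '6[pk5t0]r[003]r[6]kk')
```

Matches: at [1:8] → '[pk5t0]'; at [9:14] → '[003]'; at [15:18] → '[6]'.
Each match is replaced using the text its own group 1 captured.

'6pk5t0r003r6kk'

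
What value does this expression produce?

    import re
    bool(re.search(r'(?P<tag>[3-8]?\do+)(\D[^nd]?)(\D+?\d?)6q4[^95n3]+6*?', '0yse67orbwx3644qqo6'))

This matches optionally a character in [3-8], then a digit, then one or more of a literal 'o' (captured as 'tag'); then a non-digit, then optionally any character except [nd] (captured); then one or more of a non-digit (lazy), then optionally a digit (captured); then the literal '6q4', then one or more of any character except [95n3], then zero or more of the literal '6' (lazy).
`re.search` scans for the first position where the pattern succeeds.
Here no position works, so the call returns None, and `bool(None)` is False.

False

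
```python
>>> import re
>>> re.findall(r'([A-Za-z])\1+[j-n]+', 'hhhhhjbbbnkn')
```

['h', 'b']

After group 1 captures some text, `\1` only succeeds where that same text appears again.
`findall` collects group 1 from each match (2 total).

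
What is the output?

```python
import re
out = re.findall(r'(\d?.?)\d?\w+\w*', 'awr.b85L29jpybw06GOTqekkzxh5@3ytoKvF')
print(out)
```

The pattern matches optionally a digit, then optionally any character (captured); then optionally a digit, then one or more of a word character, then zero or more of a word character.
Walking the string: at [0:3] match 'awr', group 1 = 'a'; at [3:28] match '.b85L29jpybw06GOTqekkzxh5', group 1 = '.'; at [28:36] match '@3ytoKvF', group 1 = '@'.
Because there's exactly one group, `findall` drops the full match and keeps group 1 from each hit.

['a', '.', '@']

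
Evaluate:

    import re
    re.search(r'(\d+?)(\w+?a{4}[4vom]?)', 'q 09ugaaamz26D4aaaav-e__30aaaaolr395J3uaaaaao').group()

'09ugaaamz26D4aaaav'

This matches one or more of a digit (lazy) (captured); then one or more of a word character (lazy), then exactly 4 of the literal 'a', then optionally one of [4vom] (captured).
Unlike `match`, `search` isn't anchored — it looks for the pattern anywhere in the string.
The match spans [2:20] → '09ugaaamz26D4aaaav'.
Captured: group 1 = '0', group 2 = '9ugaaamz26D4aaaav'.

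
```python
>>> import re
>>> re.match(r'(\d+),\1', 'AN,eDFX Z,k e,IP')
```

`re.match` only tries the pattern at the start of the string.
Here the string doesn't start with a match, so the call returns None.

None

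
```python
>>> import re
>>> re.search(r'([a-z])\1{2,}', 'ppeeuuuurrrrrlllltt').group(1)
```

The match spans [4:8] → 'uuuu'.
Captured: group 1 = 'u'.

'u'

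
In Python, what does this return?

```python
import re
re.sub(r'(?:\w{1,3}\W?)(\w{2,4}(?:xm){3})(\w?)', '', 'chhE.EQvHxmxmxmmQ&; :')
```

'cQ&; :'

This matches 1 to 3 of a word character, then optionally a non-word character (non-capturing group); then 2 to 4 of a word character, then the literal 'xm' repeated 3 times (captured); then optionally a word character (captured).
Matches: at [1:16] → 'hhE.EQvHxmxmxmm'.
Every occurrence is swapped for ''.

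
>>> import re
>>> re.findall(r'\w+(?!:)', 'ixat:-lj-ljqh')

The negative lookahead/lookbehind blocks any match where the forbidden context is present.
Walking the string: at [0:3] → 'ixa'; at [6:8] → 'lj'; at [9:13] → 'ljqh'.
No capturing groups, so `findall` returns the 3 full match strings.

['ixa', 'lj', 'ljqh']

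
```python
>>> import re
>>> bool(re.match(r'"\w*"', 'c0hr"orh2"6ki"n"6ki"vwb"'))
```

False

With `match`, the pattern is implicitly anchored at the beginning.
Here the pattern fails at index 0, so the call returns None, and `bool(None)` is False.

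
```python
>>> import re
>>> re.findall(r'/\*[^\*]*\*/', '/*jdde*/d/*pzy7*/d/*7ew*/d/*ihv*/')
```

['/*jdde*/', '/*pzy7*/', '/*7ew*/', '/*ihv*/']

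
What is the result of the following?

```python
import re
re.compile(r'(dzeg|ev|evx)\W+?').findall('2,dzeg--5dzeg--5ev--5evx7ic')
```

Scanning left to right: at [2:7] match 'dzeg-', group 1 = 'dzeg'; at [9:14] match 'dzeg-', group 1 = 'dzeg'; at [16:19] match 'ev-', group 1 = 'ev'.
One capturing group, so `findall` returns just the captured substring from each match — 3 in all.

['dzeg', 'dzeg', 'ev']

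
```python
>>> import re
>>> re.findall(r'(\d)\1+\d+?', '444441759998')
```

After group 1 captures some text, `\1` only succeeds where that same text appears again.
With a single group, `findall` returns only what that group captured — 2 items.

['4', '9']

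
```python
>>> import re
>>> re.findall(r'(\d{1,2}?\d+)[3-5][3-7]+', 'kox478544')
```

`findall` collects group 1 from the one match (1 total).

['4785']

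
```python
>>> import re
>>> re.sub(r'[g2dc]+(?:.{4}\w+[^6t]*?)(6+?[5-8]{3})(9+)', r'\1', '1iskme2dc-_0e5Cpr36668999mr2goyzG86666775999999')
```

The pattern matches one or more of one of [g2dc]; then exactly 4 of any character, then one or more of a word character, then zero or more of any character except [6t] (lazy) (non-capturing group); then one or more of a literal '6' (lazy), then exactly 3 of a character in [5-8] (captured); then one or more of a literal '9' (captured).
Matches: at [6:47] → '2dc-_0e5Cpr36668999mr2goyzG86666775999999'.
`\1` in the replacement pulls in group 1's text for each match.

'1iskme6775'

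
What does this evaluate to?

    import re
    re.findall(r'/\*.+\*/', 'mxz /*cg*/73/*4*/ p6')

['/*cg*/73/*4*/']

Scanning left to right: at [4:17] → '/*cg*/73/*4*/'.
No capturing groups, so `findall` returns the 1 full match string.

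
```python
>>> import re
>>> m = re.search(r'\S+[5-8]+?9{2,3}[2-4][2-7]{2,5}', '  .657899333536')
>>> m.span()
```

(2, 15)

The match spans [2:15] → '.657899333536'.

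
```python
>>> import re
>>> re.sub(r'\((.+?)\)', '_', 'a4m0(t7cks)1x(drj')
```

Matches: at [4:11] → '(t7cks)'.
Each match is replaced by '_'.

'a4m0_1x(drj'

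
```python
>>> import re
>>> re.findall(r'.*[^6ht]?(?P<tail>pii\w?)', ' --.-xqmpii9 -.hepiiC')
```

['piiC']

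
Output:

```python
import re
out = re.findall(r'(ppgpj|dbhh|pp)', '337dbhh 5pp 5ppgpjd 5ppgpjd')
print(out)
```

['dbhh', 'pp', 'ppgpj', 'ppgpj']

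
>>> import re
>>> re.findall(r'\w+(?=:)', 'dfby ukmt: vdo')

Lookahead/lookbehind check context without consuming it, so the matched span excludes the asserted characters.
Scanning left to right: at [5:9] → 'ukmt'.
With no groups in the pattern, `findall` gives back each whole match — 1 here.

['ukmt']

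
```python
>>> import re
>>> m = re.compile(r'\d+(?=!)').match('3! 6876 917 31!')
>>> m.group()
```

'3'

The `(?=…)`/`(?<=…)` assertion just peeks at neighbouring text; it doesn't advance the match position.
With `match`, the pattern is implicitly anchored at the beginning.
The match spans [0:1] → '3'.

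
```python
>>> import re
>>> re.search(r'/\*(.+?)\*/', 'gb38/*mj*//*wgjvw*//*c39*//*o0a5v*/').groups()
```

('mj',)

Because the quantifier is non-greedy, it stops expanding at the earliest point where the rest of the pattern can succeed.
`re.search` tries every starting position until one works.
The match spans [4:10] → '/*mj*/'.
Captured: group 1 = 'mj'.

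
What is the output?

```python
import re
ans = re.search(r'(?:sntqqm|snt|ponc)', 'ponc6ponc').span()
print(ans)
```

(0, 4)

The match spans [0:4] → 'ponc'.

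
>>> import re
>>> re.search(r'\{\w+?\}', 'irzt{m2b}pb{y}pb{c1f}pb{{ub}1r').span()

`search` walks the string left to right and returns the first match it finds.
The match spans [4:9] → '{m2b}'.

(4, 9)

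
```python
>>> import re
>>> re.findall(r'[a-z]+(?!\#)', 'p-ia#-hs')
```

['p', 'i', 'hs']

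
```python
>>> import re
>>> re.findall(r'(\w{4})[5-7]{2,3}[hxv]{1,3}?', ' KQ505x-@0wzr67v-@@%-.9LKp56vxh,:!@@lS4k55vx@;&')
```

['0wzr', '9LKp', 'lS4k']

This matches exactly 4 of a word character (captured); then 2 to 3 of a character in [5-7], then 1 to 3 of one of [hxv] (lazy).
Matches: at [9:16] match '0wzr67v', group 1 = '0wzr'; at [22:29] match '9LKp56v', group 1 = '9LKp'; at [36:43] match 'lS4k55v', group 1 = 'lS4k'.
One capturing group, so `findall` returns just the captured substring from each match — 3 in all.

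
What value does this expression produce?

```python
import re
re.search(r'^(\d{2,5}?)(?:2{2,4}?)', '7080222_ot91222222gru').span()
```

(0, 6)

This matches anchored at the start of the string; then 2 to 5 of a digit (lazy) (captured); then 2 to 4 of a literal '2' (lazy) (non-capturing group).
The `?` after the quantifier makes it lazy — it takes as little as possible before letting the rest of the pattern try.
`re.search` scans for the first position where the pattern succeeds.
The match spans [0:6] → '708022'.
Captured: group 1 = '7080'.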